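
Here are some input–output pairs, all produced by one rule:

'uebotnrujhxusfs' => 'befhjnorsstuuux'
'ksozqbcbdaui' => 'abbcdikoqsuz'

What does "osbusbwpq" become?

Each output is the input with this applied: sort the characters into alphabetical order.
So "osbusbwpq" becomes "bbopqssuw".

bbopqssuw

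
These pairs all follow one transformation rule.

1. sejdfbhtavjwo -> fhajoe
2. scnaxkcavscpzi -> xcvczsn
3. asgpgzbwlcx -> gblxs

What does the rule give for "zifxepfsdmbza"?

Rule — move the first 3 characters to the end (rotate left by 3), then keep every other character starting from the second (positions 2nd, 4th, 6th, ...).
Applying both steps to "zifxepfsdmbza": "xepfsdmbzazif", then "efdbai".

efdbai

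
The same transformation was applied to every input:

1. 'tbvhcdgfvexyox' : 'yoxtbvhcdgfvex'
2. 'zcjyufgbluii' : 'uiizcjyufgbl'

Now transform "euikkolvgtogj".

ogjeuikkolvgt

Looking at the pairs, the operation is to move the last 3 characters to the front (rotate right by 3).
For "euikkolvgtogj" the result is "ogjeuikkolvgt".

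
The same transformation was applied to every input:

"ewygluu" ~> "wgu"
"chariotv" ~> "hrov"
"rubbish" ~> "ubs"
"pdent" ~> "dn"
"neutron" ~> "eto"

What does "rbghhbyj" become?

Each output is the input with this applied: keep every other character starting from the second (positions 2nd, 4th, 6th, ...).
On "rbghhbyj" that produces "bhbj".

bhbj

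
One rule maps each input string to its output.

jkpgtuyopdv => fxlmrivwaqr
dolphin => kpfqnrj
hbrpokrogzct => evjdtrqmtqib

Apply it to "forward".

What's happening: move the last 2 characters to the front (rotate right by 2), then shift every letter 2 places forward in the alphabet (wrapping around).
"forward" → "rdforwa" → "tfhqtyc".

tfhqtyc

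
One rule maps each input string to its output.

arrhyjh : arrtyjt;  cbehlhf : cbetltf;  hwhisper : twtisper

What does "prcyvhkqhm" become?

Each output is the input with this applied: replace every "h" with "t".
"prcyvhkqhm" → "prcyvtkqtm".

prcyvtkqtm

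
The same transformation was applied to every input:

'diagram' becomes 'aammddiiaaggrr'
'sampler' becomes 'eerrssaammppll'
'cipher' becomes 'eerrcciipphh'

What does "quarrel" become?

The rule is to move the last 2 characters to the front (rotate right by 2), then double every character.
For "quarrel", step one produces "elquarr"; step two turns that into "eellqquuaarrrr".

eellqquuaarrrr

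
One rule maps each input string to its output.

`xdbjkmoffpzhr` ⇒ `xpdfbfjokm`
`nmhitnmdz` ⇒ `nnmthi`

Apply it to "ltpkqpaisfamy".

What's happening: delete the last 3 characters, then take characters alternately from the front and the back (1st, last, 2nd, 2nd-last, ...).
"ltpkqpaisfamy" → "ltpkqpaisf" → "lftspikaqp".
(Check on "xdbjkmoffpzhr": → "xdbjkmoffp" → "xpdfbfjokm" ✓)

lftspikaqp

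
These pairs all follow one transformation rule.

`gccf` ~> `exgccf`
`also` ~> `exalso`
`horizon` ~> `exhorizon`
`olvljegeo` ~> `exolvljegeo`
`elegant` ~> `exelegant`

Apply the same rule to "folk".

The pattern: prepend "ex".
On "folk" that produces "exfolk".

exfolk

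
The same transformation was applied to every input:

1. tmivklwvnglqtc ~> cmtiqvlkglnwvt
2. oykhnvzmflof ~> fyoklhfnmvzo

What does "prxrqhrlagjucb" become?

Looking at the pairs, the operation is to take characters alternately from the front and the back (1st, last, 2nd, 2nd-last, ...), then move the first character to the end.
Working it through for "prxrqhrlagjucb": intermediate "pbrcxurjqgharl", final "brcxurjqgharlp".

brcxurjqgharlp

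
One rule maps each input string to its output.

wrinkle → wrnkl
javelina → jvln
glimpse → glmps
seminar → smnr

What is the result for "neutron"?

ntrn

The pattern: remove every vowel.
For "neutron" the result is "ntrn".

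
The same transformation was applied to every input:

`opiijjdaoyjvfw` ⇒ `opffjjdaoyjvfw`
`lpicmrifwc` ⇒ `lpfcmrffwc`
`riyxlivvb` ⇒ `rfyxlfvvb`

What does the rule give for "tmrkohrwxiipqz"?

Looking at the pairs, the operation is to replace every "i" with "f".
"tmrkohrwxiipqz" → "tmrkohrwxffpqz".

tmrkohrwxffpqz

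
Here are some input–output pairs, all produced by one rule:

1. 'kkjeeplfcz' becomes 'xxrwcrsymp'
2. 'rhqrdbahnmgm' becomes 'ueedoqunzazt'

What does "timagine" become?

vgnzvtra

The transformation: swap each adjacent pair of characters (1↔2, 3↔4, ...), then shift every letter 13 places forward in the alphabet (wrapping around) — i.e. ROT13.
"timagine" → "vgnzvtra".
(Check on "rhqrdbahnmgm": → "hrrqbdhamnmg" → "ueedoqunzazt" ✓)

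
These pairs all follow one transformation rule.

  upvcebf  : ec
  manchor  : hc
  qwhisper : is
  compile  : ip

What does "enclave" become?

The transformation: take characters alternately from the front and the back (1st, last, 2nd, 2nd-last, ...), then keep only the last 2 characters.
Doing the same to "enclave": "al".

al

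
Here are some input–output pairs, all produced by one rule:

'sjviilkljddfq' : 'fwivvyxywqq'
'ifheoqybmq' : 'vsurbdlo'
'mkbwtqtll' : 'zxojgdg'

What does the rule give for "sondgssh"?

The rule is to shift every letter 13 places forward in the alphabet (wrapping around) — i.e. ROT13, then delete the last 2 characters.
"sondgssh" → "fbaqtffu" → "fbaqtf".

fbaqtf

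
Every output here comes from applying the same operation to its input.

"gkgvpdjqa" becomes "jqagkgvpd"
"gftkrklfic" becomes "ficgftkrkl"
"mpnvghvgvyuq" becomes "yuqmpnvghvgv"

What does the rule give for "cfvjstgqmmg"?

mmgcfvjstgq

What's happening: move the last 3 characters to the front (rotate right by 3).
Doing the same to "cfvjstgqmmg": "mmgcfvjstgq".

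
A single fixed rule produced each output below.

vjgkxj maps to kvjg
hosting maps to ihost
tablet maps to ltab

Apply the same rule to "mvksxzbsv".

The pattern: delete the last 2 characters, then move the last character to the front.
"mvksxzbsv" → "mvksxzb" → "bmvksxz".

bmvksxz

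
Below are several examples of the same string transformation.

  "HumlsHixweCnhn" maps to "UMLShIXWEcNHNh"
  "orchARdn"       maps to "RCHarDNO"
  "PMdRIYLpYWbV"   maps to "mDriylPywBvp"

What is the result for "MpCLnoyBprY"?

Each output is the input with this applied: move the first character to the end, then flip the case of every letter.
"MpCLnoyBprY" → "PclNOYbPRym".

PclNOYbPRym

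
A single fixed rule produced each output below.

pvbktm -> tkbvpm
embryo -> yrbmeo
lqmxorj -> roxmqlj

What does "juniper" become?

What's happening: move the last character to the front, then reverse the string.
For "juniper", step one produces "rjunipe"; step two turns that into "epinujr".

epinujr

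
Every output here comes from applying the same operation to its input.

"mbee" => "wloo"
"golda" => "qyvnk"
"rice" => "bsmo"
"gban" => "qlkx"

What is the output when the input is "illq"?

The transformation: shift every letter 10 places forward in the alphabet (wrapping around).
On "illq" that produces "svva".

svva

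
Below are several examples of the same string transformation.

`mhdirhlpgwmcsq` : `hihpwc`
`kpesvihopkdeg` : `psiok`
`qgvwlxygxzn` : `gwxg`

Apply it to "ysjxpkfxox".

sxkx

The rule is to keep every other character starting from the second (positions 2nd, 4th, 6th, ...), then delete the last character.
On "ysjxpkfxox": the first step gives "sxkxx", and the second then gives "sxkx".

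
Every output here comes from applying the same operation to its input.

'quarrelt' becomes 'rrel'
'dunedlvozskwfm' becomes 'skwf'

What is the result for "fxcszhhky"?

zhhk

Rule — move the last character to the front, then keep only the last 4 characters.
Applying both steps to "fxcszhhky": "yfxcszhhk", then "zhhk".
(Check on "dunedlvozskwfm": → "mdunedlvozskwf" → "skwf" ✓)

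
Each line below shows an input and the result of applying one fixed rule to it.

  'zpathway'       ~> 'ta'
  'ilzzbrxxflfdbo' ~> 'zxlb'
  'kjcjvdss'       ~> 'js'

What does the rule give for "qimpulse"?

Each output is the input with this applied: move the first character to the end, then keep one character in every 3, starting at position 3 (positions 3rd, 6th, 9th, ...).
Working it through for "qimpulse": intermediate "impulseq", final "ps".

ps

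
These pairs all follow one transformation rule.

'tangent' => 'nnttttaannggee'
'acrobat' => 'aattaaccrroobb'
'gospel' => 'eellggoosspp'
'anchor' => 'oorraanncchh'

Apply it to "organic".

Rule — move the last 2 characters to the front (rotate right by 2), then double every character.
Applying both steps to "organic": "icorgan", then "iiccoorrggaann".

iiccoorrggaann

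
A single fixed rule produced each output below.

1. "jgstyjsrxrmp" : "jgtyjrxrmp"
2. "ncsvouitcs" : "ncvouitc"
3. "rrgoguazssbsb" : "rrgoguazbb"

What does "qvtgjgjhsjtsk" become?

The rule is to remove every "s".
On "qvtgjgjhsjtsk" that produces "qvtgjgjhjtk".

qvtgjgjhjtk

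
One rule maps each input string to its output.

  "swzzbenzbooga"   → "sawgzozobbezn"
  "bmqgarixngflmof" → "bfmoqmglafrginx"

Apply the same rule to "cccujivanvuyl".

clcycuuvjniav

The rule is to take characters alternately from the front and the back (1st, last, 2nd, 2nd-last, ...).
For "cccujivanvuyl" the result is "clcycuuvjniav".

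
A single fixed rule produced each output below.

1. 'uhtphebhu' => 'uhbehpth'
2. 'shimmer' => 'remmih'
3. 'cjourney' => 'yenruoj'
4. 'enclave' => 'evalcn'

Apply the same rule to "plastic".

citsal

Rule — delete the first character, then reverse the string.
Starting from "plastic": after the first operation, "lastic"; after the second, "citsal".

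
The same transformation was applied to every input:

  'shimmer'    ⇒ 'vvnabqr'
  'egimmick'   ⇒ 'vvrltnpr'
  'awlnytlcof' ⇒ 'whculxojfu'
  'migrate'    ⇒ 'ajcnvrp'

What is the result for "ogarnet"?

In each case the input is transformed by: move the first 3 characters to the end (rotate left by 3), then shift every letter 9 places forward in the alphabet (wrapping around).
Working it through for "ogarnet": intermediate "rnetoga", final "awncxpj".

awncxpj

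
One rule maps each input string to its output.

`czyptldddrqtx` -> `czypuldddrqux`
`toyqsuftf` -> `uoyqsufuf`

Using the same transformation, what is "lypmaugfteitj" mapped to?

What's happening: replace every "t" with "u".
"lypmaugfteitj" → "lypmaugfueiuj".

lypmaugfueiuj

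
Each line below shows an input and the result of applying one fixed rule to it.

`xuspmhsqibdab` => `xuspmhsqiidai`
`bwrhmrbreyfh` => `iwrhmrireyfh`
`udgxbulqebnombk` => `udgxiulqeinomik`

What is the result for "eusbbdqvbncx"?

eusiidqvincx

What's happening: replace every "b" with "i".
On "eusbbdqvbncx" that produces "eusiidqvincx".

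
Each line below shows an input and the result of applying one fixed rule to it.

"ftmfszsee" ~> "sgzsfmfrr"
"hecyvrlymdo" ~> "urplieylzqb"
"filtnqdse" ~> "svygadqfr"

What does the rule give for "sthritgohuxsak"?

Looking at the pairs, the operation is to shift every letter 13 places forward in the alphabet (wrapping around) — i.e. ROT13.
So "sthritgohuxsak" becomes "fguevgtbuhkfnx".

fguevgtbuhkfnx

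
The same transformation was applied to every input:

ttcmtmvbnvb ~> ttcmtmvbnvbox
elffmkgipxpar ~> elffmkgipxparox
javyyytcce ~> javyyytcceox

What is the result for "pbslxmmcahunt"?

pbslxmmcahuntox

Looking at the pairs, the operation is to append "ox".
Doing the same to "pbslxmmcahunt": "pbslxmmcahuntox".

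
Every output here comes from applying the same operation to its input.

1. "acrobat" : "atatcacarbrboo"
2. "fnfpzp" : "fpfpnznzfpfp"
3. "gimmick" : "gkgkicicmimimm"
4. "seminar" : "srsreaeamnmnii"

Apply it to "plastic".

In each case the input is transformed by: double every character, then take characters alternately from the front and the back (1st, last, 2nd, 2nd-last, ...).
Starting from "plastic": after the first operation, "ppllaassttiicc"; after the second, "pcpcliliatatss".

pcpcliliatatss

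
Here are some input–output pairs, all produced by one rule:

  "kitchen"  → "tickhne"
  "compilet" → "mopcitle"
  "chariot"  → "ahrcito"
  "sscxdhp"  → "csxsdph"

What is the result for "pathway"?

In each case the input is transformed by: move the first 2 characters to the end (rotate left by 2), then take characters alternately from the front and the back (1st, last, 2nd, 2nd-last, ...).
Applying both steps to "pathway": "thwaypa", then "tahpwya".
(Check on "kitchen": → "tchenki" → "tickhne" ✓)

tahpwya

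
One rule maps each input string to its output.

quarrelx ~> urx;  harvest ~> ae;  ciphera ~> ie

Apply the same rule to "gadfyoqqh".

What's happening: keep one character in every 3, starting at position 2 (positions 2nd, 5th, 8th, ...).
"gadfyoqqh" → "ayq".

ayq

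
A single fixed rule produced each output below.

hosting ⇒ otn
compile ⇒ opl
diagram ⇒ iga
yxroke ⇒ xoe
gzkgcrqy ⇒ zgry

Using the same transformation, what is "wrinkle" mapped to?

rnl

What's happening: keep every other character starting from the second (positions 2nd, 4th, 6th, ...).
So "wrinkle" becomes "rnl".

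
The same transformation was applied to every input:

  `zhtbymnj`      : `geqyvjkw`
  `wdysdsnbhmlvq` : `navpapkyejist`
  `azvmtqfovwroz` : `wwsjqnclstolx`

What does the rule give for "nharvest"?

The rule is to swap the first and last characters, then shift every letter 3 places backward in the alphabet (wrapping around).
For "nharvest", step one produces "tharvesn"; step two turns that into "qexosbpk".

qexosbpk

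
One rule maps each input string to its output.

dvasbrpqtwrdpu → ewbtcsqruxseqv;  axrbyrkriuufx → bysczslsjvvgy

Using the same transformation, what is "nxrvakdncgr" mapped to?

What's happening: shift every letter 1 place forward in the alphabet (wrapping around).
"nxrvakdncgr" → "oyswbleodhs".

oyswbleodhs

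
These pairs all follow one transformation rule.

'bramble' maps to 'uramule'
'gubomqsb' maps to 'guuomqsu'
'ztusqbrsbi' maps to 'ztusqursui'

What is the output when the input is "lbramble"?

luramule

Looking at the pairs, the operation is to replace every "b" with "u".
On "lbramble" that produces "luramule".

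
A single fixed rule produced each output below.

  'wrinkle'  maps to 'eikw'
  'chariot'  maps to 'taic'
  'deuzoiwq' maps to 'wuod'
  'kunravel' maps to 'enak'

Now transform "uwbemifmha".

In each case the input is transformed by: keep every other character starting from the first (positions 1st, 3rd, 5th, ...), then swap the first and last characters.
For "uwbemifmha", step one produces "ubmfh"; step two turns that into "hbmfu".

hbmfu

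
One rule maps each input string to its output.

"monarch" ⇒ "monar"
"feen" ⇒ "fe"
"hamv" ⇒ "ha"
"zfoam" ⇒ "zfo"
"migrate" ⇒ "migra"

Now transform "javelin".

The rule is to delete the last 2 characters.
So "javelin" becomes "javel".

javel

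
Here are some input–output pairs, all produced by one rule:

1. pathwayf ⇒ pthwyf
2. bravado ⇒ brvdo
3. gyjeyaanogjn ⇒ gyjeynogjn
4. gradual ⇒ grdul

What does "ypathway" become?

ypthwy

In each case the input is transformed by: remove every "a".
Applying that to "ypathway" gives "ypthwy".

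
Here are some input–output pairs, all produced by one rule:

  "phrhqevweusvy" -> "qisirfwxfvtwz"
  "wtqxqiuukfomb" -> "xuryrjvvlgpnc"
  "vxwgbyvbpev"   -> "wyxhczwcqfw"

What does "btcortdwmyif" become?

cudpsuexnzjg

The pattern: shift every letter 1 place forward in the alphabet (wrapping around).
Applying that to "btcortdwmyif" gives "cudpsuexnzjg".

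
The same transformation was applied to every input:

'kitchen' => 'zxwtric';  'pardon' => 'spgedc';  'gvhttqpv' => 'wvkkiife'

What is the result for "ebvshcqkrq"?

What's happening: shift every letter 11 places backward in the alphabet (wrapping around), then sort the characters into reverse alphabetical order.
Starting from "ebvshcqkrq": after the first operation, "tqkhwrfzgf"; after the second, "zwtrqkhgff".
(Check on "gvhttqpv": → "vkwiifek" → "wvkkiife" ✓)

zwtrqkhgff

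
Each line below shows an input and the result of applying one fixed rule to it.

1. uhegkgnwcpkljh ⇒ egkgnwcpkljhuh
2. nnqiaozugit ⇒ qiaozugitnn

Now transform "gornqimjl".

rnqimjlgo

What's happening: move the first 2 characters to the end (rotate left by 2).
So "gornqimjl" becomes "rnqimjlgo".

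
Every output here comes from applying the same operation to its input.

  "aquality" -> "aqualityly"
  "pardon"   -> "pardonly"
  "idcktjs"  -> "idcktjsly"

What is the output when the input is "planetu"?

planetuly

Rule — append "ly".
Applying that to "planetu" gives "planetuly".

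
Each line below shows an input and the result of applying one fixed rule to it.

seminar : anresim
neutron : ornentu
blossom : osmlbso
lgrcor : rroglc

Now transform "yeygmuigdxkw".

Looking at the pairs, the operation is to swap each adjacent pair of characters (1↔2, 3↔4, ...), then move the last 3 characters to the front (rotate right by 3).
Starting from "yeygmuigdxkw": after the first operation, "eygyumgixdwk"; after the second, "dwkeygyumgix".

dwkeygyumgix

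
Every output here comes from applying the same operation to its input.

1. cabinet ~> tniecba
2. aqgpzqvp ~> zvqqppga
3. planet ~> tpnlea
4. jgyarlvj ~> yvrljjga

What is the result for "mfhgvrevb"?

Rule — sort the characters into reverse alphabetical order.
Applying that to "mfhgvrevb" gives "vvrmhgfeb".

vvrmhgfeb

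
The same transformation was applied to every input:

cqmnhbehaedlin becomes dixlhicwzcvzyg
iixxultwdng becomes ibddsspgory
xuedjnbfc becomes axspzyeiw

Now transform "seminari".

mdnzhdiv

The pattern: shift every letter 5 places backward in the alphabet (wrapping around), then move the last 2 characters to the front (rotate right by 2).
On "seminari": the first step gives "nzhdivmd", and the second then gives "mdnzhdiv".
(Check on "iixxultwdng": → "ddsspgoryib" → "ibddsspgory" ✓)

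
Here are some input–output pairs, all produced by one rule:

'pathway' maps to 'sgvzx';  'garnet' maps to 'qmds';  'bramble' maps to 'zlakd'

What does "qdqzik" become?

The pattern: shift every letter 1 place backward in the alphabet (wrapping around), then delete the first 2 characters.
Working it through for "qdqzik": intermediate "pcpyhj", final "pyhj".

pyhj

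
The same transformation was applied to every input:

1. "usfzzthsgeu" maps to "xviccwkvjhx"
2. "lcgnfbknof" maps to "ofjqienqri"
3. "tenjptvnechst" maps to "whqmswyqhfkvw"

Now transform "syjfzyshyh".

Rule — shift every letter 3 places forward in the alphabet (wrapping around).
For "syjfzyshyh" the result is "vbmicbvkbk".

vbmicbvkbk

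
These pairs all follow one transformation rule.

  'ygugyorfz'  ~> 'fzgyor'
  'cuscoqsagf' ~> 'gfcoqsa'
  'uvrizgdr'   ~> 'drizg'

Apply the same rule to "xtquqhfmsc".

scuqhfm

The rule is to delete the first 3 characters, then move the last 2 characters to the front (rotate right by 2).
Applying both steps to "xtquqhfmsc": "uqhfmsc", then "scuqhfm".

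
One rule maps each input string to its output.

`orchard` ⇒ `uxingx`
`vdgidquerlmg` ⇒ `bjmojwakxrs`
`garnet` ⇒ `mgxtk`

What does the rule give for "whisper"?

Looking at the pairs, the operation is to delete the last character, then shift every letter 6 places forward in the alphabet (wrapping around).
"whisper" → "whispe" → "cnoyvk".

cnoyvk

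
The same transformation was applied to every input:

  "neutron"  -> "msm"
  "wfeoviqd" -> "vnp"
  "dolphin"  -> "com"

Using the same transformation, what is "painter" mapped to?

Looking at the pairs, the operation is to keep one character in every 3, starting at position 1 (positions 1st, 4th, 7th, ...), then shift every letter 1 place backward in the alphabet (wrapping around).
Starting from "painter": after the first operation, "pnr"; after the second, "omq".
(Check on "neutron": → "ntn" → "msm" ✓)

omq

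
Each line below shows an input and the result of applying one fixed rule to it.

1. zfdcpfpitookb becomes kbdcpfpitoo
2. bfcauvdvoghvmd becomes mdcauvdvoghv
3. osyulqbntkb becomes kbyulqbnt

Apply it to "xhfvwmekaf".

Each output is the input with this applied: delete the first 2 characters, then move the last 2 characters to the front (rotate right by 2).
Applying that to "xhfvwmekaf" gives "affvwmek".

affvwmek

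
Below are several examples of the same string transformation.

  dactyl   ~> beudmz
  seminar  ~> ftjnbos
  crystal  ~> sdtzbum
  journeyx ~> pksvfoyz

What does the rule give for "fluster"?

The pattern: swap each adjacent pair of characters (1↔2, 3↔4, ...), then shift every letter 1 place forward in the alphabet (wrapping around).
Starting from "fluster": after the first operation, "lfsuetr"; after the second, "mgtvfus".

mgtvfus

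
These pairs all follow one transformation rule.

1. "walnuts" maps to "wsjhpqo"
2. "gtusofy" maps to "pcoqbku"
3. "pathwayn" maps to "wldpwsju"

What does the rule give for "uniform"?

Looking at the pairs, the operation is to shift every letter 4 places backward in the alphabet (wrapping around), then swap each adjacent pair of characters (1↔2, 3↔4, ...).
On "uniform": the first step gives "qjebkni", and the second then gives "jqbenki".
(Check on "pathwayn": → "lwpdswuj" → "wldpwsju" ✓)

jqbenki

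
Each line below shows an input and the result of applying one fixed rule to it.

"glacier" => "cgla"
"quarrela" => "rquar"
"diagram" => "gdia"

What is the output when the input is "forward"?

Rule — delete the last 3 characters, then move the last character to the front.
Applying both steps to "forward": "forw", then "wfor".

wfor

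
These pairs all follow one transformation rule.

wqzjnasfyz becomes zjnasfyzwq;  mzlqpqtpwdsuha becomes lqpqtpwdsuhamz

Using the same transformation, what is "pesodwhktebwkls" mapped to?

The pattern: move the first 2 characters to the end (rotate left by 2).
On "pesodwhktebwkls" that produces "sodwhktebwklspe".

sodwhktebwklspe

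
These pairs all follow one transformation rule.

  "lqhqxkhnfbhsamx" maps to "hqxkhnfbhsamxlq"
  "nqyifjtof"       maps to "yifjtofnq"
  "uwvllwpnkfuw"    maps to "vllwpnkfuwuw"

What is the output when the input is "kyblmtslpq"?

The pattern: move the first 2 characters to the end (rotate left by 2).
Doing the same to "kyblmtslpq": "blmtslpqky".

blmtslpqky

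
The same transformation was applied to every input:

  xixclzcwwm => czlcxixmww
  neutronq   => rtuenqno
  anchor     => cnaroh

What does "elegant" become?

The rule is to move the last 3 characters to the front (rotate right by 3), then reverse the string.
For "elegant", step one produces "anteleg"; step two turns that into "geletna".
(Check on "neutronq": → "onqneutr" → "rtuenqno" ✓)

geletna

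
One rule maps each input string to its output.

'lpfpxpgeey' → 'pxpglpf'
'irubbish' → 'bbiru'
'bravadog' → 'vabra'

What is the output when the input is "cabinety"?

Each output is the input with this applied: delete the last 3 characters, then move the first 3 characters to the end (rotate left by 3).
Applying that to "cabinety" gives "incab".

incab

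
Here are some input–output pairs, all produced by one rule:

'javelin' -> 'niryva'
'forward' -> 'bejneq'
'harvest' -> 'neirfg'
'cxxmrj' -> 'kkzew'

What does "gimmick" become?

The rule is to shift every letter 13 places forward in the alphabet (wrapping around) — i.e. ROT13, then delete the first character.
For "gimmick", step one produces "tvzzvpx"; step two turns that into "vzzvpx".

vzzvpx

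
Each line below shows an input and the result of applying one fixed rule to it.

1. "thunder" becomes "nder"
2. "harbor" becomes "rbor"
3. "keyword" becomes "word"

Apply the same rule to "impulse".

Looking at the pairs, the operation is to keep only the last 4 characters.
"impulse" → "ulse".

ulse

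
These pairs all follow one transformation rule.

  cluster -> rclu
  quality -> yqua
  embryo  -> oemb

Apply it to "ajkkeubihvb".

In each case the input is transformed by: move the first 3 characters to the end (rotate left by 3), then keep only the last 4 characters.
Applying both steps to "ajkkeubihvb": "keubihvbajk", then "bajk".

bajk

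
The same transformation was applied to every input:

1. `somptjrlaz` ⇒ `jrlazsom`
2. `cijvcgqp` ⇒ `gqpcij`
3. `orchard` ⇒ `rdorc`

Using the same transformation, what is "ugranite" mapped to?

iteugr

Each output is the input with this applied: move the first 3 characters to the end (rotate left by 3), then delete the first 2 characters.
Starting from "ugranite": after the first operation, "aniteugr"; after the second, "iteugr".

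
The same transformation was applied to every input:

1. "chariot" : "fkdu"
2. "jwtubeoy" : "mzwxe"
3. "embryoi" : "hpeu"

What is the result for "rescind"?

uhvf

Each output is the input with this applied: shift every letter 3 places forward in the alphabet (wrapping around), then delete the last 3 characters.
Working it through for "rescind": intermediate "uhvflqg", final "uhvf".
(Check on "chariot": → "fkdulrw" → "fkdu" ✓)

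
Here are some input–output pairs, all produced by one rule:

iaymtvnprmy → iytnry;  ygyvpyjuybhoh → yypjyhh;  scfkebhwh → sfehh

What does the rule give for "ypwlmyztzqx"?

ywmzzx

Each output is the input with this applied: keep every other character starting from the first (positions 1st, 3rd, 5th, ...).
For "ypwlmyztzqx" the result is "ywmzzx".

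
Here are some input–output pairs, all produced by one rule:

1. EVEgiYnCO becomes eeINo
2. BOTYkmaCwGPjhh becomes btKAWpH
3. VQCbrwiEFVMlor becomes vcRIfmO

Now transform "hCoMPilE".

HOpL

The transformation: keep every other character starting from the first (positions 1st, 3rd, 5th, ...), then flip the case of every letter.
Applying both steps to "hCoMPilE": "hoPl", then "HOpL".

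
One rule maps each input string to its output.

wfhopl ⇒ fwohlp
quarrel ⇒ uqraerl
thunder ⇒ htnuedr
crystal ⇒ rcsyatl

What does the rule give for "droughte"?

rduohget

Each output is the input with this applied: swap each adjacent pair of characters (1↔2, 3↔4, ...).
Applying that to "droughte" gives "rduohget".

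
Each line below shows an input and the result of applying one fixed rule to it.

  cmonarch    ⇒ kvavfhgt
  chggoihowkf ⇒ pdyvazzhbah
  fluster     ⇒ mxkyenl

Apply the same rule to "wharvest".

The pattern: move the last 3 characters to the front (rotate right by 3), then shift every letter 7 places backward in the alphabet (wrapping around).
"wharvest" → "estwharv" → "xlmpatko".
(Check on "chggoihowkf": → "wkfchggoiho" → "pdyvazzhbah" ✓)

xlmpatko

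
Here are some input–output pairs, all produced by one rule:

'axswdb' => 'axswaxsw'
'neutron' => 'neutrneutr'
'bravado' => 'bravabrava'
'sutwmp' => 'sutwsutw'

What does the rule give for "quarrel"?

quarrquarr

In each case the input is transformed by: delete the last 2 characters, then write the whole string twice.
For "quarrel", step one produces "quarr"; step two turns that into "quarrquarr".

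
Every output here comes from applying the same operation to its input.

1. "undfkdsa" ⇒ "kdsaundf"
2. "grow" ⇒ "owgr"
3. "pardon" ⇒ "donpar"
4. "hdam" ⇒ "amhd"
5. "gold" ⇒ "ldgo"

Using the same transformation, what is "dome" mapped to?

medo

Rule — swap the front and back halves of the string.
Applying that to "dome" gives "medo".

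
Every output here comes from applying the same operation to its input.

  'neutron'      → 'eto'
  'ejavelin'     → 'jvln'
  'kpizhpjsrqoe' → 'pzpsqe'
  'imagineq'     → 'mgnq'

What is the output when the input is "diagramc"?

igac

In each case the input is transformed by: keep every other character starting from the second (positions 2nd, 4th, 6th, ...).
For "diagramc" the result is "igac".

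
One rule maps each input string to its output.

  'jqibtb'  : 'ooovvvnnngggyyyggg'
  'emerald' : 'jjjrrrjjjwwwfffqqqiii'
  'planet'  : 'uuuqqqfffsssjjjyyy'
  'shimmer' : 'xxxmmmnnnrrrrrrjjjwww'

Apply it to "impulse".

nnnrrruuuzzzqqqxxxjjj

Each output is the input with this applied: shift every letter 5 places forward in the alphabet (wrapping around), then repeat every character 3 times.
Starting from "impulse": after the first operation, "nruzqxj"; after the second, "nnnrrruuuzzzqqqxxxjjj".
(Check on "jqibtb": → "ovngyg" → "ooovvvnnngggyyyggg" ✓)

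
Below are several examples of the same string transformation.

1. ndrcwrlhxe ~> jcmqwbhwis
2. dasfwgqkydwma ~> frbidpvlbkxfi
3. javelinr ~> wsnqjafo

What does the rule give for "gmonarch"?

The pattern: reverse the string, then shift every letter 5 places forward in the alphabet (wrapping around).
Working it through for "gmonarch": intermediate "hcranomg", final "mhwfstrl".
(Check on "ndrcwrlhxe": → "exhlrwcrdn" → "jcmqwbhwis" ✓)

mhwfstrl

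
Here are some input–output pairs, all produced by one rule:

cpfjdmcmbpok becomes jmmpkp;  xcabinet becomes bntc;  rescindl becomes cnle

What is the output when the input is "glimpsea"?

msal

Rule — move the first 2 characters to the end (rotate left by 2), then keep every other character starting from the second (positions 2nd, 4th, 6th, ...).
Starting from "glimpsea": after the first operation, "impseagl"; after the second, "msal".
(Check on "cpfjdmcmbpok": → "fjdmcmbpokcp" → "jmmpkp" ✓)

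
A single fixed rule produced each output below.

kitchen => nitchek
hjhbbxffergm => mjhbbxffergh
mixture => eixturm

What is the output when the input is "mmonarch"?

hmonarcm

What's happening: swap the first and last characters.
For "mmonarch" the result is "hmonarcm".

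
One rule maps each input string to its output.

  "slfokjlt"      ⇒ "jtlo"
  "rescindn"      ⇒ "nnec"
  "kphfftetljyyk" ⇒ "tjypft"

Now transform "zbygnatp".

apbg

The transformation: keep every other character starting from the second (positions 2nd, 4th, 6th, ...), then swap the front and back halves of the string.
"zbygnatp" → "bgap" → "apbg".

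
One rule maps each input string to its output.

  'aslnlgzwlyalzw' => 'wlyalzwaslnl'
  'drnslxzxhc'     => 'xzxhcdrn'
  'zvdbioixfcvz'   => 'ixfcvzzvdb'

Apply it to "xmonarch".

Rule — swap the front and back halves of the string, then delete the last 2 characters.
Starting from "xmonarch": after the first operation, "archxmon"; after the second, "archxm".

archxm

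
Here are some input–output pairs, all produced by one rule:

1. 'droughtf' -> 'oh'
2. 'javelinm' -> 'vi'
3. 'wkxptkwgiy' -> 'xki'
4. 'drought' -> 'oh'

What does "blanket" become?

ae

Rule — keep one character in every 3, starting at position 3 (positions 3rd, 6th, 9th, ...).
Applying that to "blanket" gives "ae".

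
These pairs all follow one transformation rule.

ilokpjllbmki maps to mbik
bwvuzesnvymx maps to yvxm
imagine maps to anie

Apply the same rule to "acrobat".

rabt

Each output is the input with this applied: swap each adjacent pair of characters (1↔2, 3↔4, ...), then keep only the last 4 characters.
"acrobat" → "rabt".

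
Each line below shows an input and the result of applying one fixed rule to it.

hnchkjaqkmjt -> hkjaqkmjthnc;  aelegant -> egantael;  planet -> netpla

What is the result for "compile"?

The pattern: move the first 3 characters to the end (rotate left by 3).
For "compile" the result is "pilecom".

pilecom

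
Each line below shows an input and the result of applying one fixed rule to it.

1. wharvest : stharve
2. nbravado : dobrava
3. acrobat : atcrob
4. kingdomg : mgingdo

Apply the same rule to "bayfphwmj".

The transformation: delete the first character, then move the last 2 characters to the front (rotate right by 2).
Starting from "bayfphwmj": after the first operation, "ayfphwmj"; after the second, "mjayfphw".

mjayfphw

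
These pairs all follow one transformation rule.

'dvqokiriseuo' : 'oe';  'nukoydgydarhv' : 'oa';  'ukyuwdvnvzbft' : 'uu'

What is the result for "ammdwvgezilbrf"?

The transformation: keep one character in every 3, starting at position 1 (positions 1st, 4th, 7th, ...), then keep only the vowels.
Applying both steps to "ammdwvgezilbrf": "adgir", then "ai".

ai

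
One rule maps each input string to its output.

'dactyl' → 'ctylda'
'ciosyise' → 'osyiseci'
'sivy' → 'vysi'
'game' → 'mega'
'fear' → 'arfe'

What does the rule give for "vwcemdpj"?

cemdpjvw

What's happening: move the first 2 characters to the end (rotate left by 2).
Doing the same to "vwcemdpj": "cemdpjvw".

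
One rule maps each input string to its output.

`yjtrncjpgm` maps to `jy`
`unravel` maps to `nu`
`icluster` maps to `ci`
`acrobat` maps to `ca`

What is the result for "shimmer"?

hs

Rule — swap each adjacent pair of characters (1↔2, 3↔4, ...), then keep only the first 2 characters.
Applying both steps to "shimmer": "hsmiemr", then "hs".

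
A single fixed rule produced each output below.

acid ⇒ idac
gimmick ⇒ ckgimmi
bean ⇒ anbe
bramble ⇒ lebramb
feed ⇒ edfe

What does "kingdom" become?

In each case the input is transformed by: move the last 2 characters to the front (rotate right by 2).
"kingdom" → "omkingd".

omkingd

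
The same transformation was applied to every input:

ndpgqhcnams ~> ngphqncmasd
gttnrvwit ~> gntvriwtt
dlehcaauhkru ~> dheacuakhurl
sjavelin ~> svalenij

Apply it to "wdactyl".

The transformation: swap each adjacent pair of characters (1↔2, 3↔4, ...), then move the first character to the end.
Doing the same to "wdactyl": "wcaytld".
(Check on "sjavelin": → "jsvaleni" → "svalenij" ✓)

wcaytld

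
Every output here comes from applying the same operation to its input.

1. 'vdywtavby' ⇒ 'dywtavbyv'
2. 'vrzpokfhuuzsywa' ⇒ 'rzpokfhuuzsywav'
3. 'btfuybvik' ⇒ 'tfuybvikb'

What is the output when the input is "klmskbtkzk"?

lmskbtkzkk

Looking at the pairs, the operation is to move the first character to the end.
Applying that to "klmskbtkzk" gives "lmskbtkzkk".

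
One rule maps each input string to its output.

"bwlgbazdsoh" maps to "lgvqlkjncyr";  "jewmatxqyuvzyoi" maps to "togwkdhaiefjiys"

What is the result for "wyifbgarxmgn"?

In each case the input is transformed by: shift every letter 10 places forward in the alphabet (wrapping around).
For "wyifbgarxmgn" the result is "gisplqkbhwqx".

gisplqkbhwqx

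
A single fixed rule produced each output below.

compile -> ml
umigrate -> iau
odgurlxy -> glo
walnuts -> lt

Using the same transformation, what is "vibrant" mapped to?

In each case the input is transformed by: move the first character to the end, then keep one character in every 3, starting at position 2 (positions 2nd, 5th, 8th, ...).
For "vibrant", step one produces "ibrantv"; step two turns that into "bn".
(Check on "compile": → "ompilec" → "ml" ✓)

bn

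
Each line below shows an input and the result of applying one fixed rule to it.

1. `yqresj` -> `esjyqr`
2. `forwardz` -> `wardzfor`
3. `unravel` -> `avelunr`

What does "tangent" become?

Each output is the input with this applied: move the first 3 characters to the end (rotate left by 3).
On "tangent" that produces "genttan".

genttan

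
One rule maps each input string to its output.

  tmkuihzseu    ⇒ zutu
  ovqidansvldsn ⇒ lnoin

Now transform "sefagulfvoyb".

losa

The rule is to keep one character in every 3, starting at position 1 (positions 1st, 4th, 7th, ...), then move the last 2 characters to the front (rotate right by 2).
Starting from "sefagulfvoyb": after the first operation, "salo"; after the second, "losa".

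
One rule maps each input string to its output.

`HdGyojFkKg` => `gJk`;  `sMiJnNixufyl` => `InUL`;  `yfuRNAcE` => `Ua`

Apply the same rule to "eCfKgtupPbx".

FTp

The transformation: keep one character in every 3, starting at position 3 (positions 3rd, 6th, 9th, ...), then flip the case of every letter.
"eCfKgtupPbx" → "ftP" → "FTp".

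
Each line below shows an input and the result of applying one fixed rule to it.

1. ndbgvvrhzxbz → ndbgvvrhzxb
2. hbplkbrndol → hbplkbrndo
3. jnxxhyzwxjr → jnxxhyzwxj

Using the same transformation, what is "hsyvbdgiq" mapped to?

hsyvbdgi

The transformation: delete the last character.
Doing the same to "hsyvbdgiq": "hsyvbdgi".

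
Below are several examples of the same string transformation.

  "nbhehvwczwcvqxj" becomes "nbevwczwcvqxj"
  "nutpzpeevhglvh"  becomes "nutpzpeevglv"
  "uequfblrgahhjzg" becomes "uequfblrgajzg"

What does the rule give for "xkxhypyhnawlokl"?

The transformation: remove every "h".
On "xkxhypyhnawlokl" that produces "xkxypynawlokl".

xkxypynawlokl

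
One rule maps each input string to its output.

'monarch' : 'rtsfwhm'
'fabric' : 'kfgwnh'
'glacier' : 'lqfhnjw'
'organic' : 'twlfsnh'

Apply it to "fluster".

kqzxyjw

Rule — shift every letter 5 places forward in the alphabet (wrapping around).
Doing the same to "fluster": "kqzxyjw".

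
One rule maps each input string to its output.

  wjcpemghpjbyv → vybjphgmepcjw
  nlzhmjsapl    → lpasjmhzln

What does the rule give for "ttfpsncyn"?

The transformation: reverse the string.
So "ttfpsncyn" becomes "nycnspftt".

nycnspftt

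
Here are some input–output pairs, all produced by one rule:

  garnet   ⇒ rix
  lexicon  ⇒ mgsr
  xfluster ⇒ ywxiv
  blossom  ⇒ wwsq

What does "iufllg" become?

ppk

The transformation: delete the first 3 characters, then shift every letter 4 places forward in the alphabet (wrapping around).
Starting from "iufllg": after the first operation, "llg"; after the second, "ppk".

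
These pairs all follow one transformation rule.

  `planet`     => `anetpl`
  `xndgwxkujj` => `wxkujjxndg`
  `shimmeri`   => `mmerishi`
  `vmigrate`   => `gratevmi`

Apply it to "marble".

What's happening: swap the front and back halves of the string, then move the last character to the front.
For "marble", step one produces "blemar"; step two turns that into "rblema".
(Check on "planet": → "netpla" → "anetpl" ✓)

rblema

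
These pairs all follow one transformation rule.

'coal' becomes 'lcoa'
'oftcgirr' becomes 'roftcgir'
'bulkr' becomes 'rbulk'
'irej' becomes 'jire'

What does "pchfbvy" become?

The rule is to move the last character to the front.
Applying that to "pchfbvy" gives "ypchfbv".

ypchfbv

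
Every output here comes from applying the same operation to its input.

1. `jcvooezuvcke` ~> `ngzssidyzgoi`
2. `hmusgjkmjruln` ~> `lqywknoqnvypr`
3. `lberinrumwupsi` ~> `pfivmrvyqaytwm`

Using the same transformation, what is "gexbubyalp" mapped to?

The rule is to shift every letter 4 places forward in the alphabet (wrapping around).
So "gexbubyalp" becomes "kibfyfcept".

kibfyfcept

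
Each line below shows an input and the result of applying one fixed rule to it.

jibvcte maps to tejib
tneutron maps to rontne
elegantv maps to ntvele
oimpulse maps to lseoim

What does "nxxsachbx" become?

The rule is to move the first 3 characters to the end (rotate left by 3), then delete the first 2 characters.
Starting from "nxxsachbx": after the first operation, "sachbxnxx"; after the second, "chbxnxx".
(Check on "jibvcte": → "vctejib" → "tejib" ✓)

chbxnxx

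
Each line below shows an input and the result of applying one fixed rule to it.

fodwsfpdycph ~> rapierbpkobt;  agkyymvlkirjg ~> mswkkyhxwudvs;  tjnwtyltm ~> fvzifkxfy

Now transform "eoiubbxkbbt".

qaugnnjwnnf

What's happening: shift every letter 12 places forward in the alphabet (wrapping around).
"eoiubbxkbbt" → "qaugnnjwnnf".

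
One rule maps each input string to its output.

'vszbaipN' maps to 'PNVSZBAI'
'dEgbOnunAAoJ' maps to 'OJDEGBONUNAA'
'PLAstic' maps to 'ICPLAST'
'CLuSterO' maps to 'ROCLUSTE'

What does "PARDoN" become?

Each output is the input with this applied: move the last 2 characters to the front (rotate right by 2), then convert every letter to uppercase.
Applying both steps to "PARDoN": "oNPARD", then "ONPARD".

ONPARD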